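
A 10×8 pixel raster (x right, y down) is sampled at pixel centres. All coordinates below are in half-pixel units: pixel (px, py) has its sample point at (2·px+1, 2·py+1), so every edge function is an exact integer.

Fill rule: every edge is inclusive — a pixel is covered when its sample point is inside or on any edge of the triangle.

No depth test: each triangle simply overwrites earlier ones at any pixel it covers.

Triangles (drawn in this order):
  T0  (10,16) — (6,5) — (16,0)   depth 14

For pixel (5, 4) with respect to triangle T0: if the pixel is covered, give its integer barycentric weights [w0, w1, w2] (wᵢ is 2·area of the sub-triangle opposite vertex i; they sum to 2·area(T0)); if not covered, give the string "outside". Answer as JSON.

T0:
  2·area = 130
  edge (10, 16)→(6, 5): d=(-4,-11) inclusive
  edge (6, 5)→(16, 0): d=(10,-5) inclusive
  edge (16, 0)→(10, 16): d=(-6,16) inclusive
    (7,0)@(15, 1): e=[115,5,10] → █
    (8,0)@(17, 1): e=[137,15,-22] → ·
    (5,1)@(11, 3): e=[63,5,62] → █
    (6,1)@(13, 3): e=[85,15,30] → █
    (7,1)@(15, 3): e=[107,25,-2] → ·
    (3,2)@(7, 5): e=[11,5,114] → █
    (4,2)@(9, 5): e=[33,15,82] → █
    (7,2)@(15, 5): e=[99,45,-14] → ·
    (3,3)@(7, 7): e=[3,25,102] → █
    (7,3)@(15, 7): e=[91,65,-26] → ·
    (3,4)@(7, 9): e=[-5,45,90] → ·
    (4,4)@(9, 9): e=[17,55,58] → █
  covered (17 px):
    · · · · · · · █ · ·
    · · · · · █ █ · · ·
    · · · █ █ █ █ · · ·
    · · · █ █ █ █ · · ·
    · · · · █ █ · · · ·
    · · · · █ █ · · · ·
    · · · · █ █ · · · ·
    · · · · · · · · · ·

Answer: [65,26,39]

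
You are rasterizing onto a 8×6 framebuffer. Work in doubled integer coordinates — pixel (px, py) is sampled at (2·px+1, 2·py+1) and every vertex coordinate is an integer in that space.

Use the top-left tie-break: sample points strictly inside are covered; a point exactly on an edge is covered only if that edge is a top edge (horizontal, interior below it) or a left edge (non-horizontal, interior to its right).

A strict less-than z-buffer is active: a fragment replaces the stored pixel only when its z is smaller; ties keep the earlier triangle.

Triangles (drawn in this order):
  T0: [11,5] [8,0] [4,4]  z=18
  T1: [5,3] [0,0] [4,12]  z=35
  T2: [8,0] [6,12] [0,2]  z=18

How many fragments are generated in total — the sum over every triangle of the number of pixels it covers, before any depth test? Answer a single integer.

T0:
  2·area = 32  (B↔C swapped to make it positive)
  edge (11, 5)→(4, 4): d=(-7,-1) top-left  bias=+0
  edge (4, 4)→(8, 0): d=(4,-4) top-left  bias=+0
  edge (8, 0)→(11, 5): d=(3,5) right/bottom  bias=-1
    (3,0)@(7, 1): e=[24,0,8] → █  [on edge]
    (4,0)@(9, 1): e=[26,8,-2] → ·
    (2,1)@(5, 3): e=[8,0,24] → █  [on edge]
    (4,1)@(9, 3): e=[12,16,4] → █
    (5,1)@(11, 3): e=[14,24,-6] → ·
    (1,2)@(3, 5): e=[-8,0,40] → ·  [on edge]
    (2,2)@(5, 5): e=[-6,8,30] → ·
    (3,2)@(7, 5): e=[-4,16,20] → ·
    (4,2)@(9, 5): e=[-2,24,10] → ·
    (5,2)@(11, 5): e=[0,32,0] → ·  [on edge]
    (0,3)@(1, 7): e=[-24,0,56] → ·  [on edge]
  covered (4 px):
    · · · █ · · · ·
    · · █ █ █ · · ·
    · · · · · · · ·
    · · · · · · · ·
    · · · · · · · ·
    · · · · · · · ·
T1:
  2·area = 48  (B↔C swapped to make it positive)
  edge (5, 3)→(4, 12): d=(-1,9) right/bottom  bias=-1
  edge (4, 12)→(0, 0): d=(-4,-12) top-left  bias=+0
  edge (0, 0)→(5, 3): d=(5,3) right/bottom  bias=-1
    (0,0)@(1, 1): e=[38,8,2] → █
    (1,0)@(3, 1): e=[20,32,-4] → ·
    (0,1)@(1, 3): e=[36,0,12] → █  [on edge]
    (1,1)@(3, 3): e=[18,24,6] → █
    (2,1)@(5, 3): e=[0,48,0] → ·  [on edge]
    (0,2)@(1, 5): e=[34,-8,22] → ·
    (1,2)@(3, 5): e=[16,16,16] → █
    (2,2)@(5, 5): e=[-2,40,10] → ·
    (1,3)@(3, 7): e=[14,8,26] → █
    (2,3)@(5, 7): e=[-4,32,20] → ·
    (1,4)@(3, 9): e=[12,0,36] → █  [on edge]
    (2,4)@(5, 9): e=[-6,24,30] → ·
    (7,4)@(15, 9): e=[-96,144,0] → ·  [on edge]
  covered (6 px):
    █ · · · · · · ·
    █ █ · · · · · ·
    · █ · · · · · ·
    · █ · · · · · ·
    · █ · · · · · ·
    · · · · · · · ·
T2:
  2·area = 92
  edge (8, 0)→(6, 12): d=(-2,12) right/bottom  bias=-1
  edge (6, 12)→(0, 2): d=(-6,-10) top-left  bias=+0
  edge (0, 2)→(8, 0): d=(8,-2) top-left  bias=+0
    (2,0)@(5, 1): e=[34,56,2] → █
    (3,0)@(7, 1): e=[10,76,6] → █
    (4,0)@(9, 1): e=[-14,96,10] → ·
    (0,1)@(1, 3): e=[78,4,10] → █
    (1,1)@(3, 3): e=[54,24,14] → █
    (4,1)@(9, 3): e=[-18,84,26] → ·
    (0,2)@(1, 5): e=[74,-8,26] → ·
    (1,2)@(3, 5): e=[50,12,30] → █
    (4,2)@(9, 5): e=[-22,72,42] → ·
    (1,3)@(3, 7): e=[46,0,46] → █  [on edge]
    (3,3)@(7, 7): e=[-2,40,54] → ·
    (1,4)@(3, 9): e=[42,-12,62] → ·
  covered (12 px):
    · · █ █ · · · ·
    █ █ █ █ · · · ·
    · █ █ █ · · · ·
    · █ █ · · · · ·
    · · █ · · · · ·
    · · · · · · · ·

Final: 22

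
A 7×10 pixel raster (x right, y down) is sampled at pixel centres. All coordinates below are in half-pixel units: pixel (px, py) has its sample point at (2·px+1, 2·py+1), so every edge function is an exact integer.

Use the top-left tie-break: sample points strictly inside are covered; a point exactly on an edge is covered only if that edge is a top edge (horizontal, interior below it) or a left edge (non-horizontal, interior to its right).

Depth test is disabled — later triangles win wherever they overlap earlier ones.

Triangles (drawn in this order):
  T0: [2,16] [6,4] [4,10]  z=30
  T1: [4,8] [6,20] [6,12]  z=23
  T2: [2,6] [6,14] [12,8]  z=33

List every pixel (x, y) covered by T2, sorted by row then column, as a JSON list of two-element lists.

T0:
  degenerate (2·area = 0) — covers nothing
T1:
  2·area = 16  (B↔C swapped to make it positive)
  edge (4, 8)→(6, 12): d=(2,4) right/bottom  bias=-1
  edge (6, 12)→(6, 20): d=(0,8) right/bottom  bias=-1
  edge (6, 20)→(4, 8): d=(-2,-12) top-left  bias=+0
    (2,5)@(5, 11): e=[2,8,6] → █
    (3,5)@(7, 11): e=[-6,-8,30] → ·
    (2,6)@(5, 13): e=[6,8,2] → █
    (3,6)@(7, 13): e=[-2,-8,26] → ·
    (2,7)@(5, 15): e=[10,8,-2] → ·
  covered (2 px):
    · · · · · · ·
    · · · · · · ·
    · · · · · · ·
    · · · · · · ·
    · · · · · · ·
    · · █ · · · ·
    · · █ · · · ·
    · · · · · · ·
    · · · · · · ·
    · · · · · · ·
T2:
  2·area = 72  (B↔C swapped to make it positive)
  edge (2, 6)→(12, 8): d=(10,2) right/bottom  bias=-1
  edge (12, 8)→(6, 14): d=(-6,6) right/bottom  bias=-1
  edge (6, 14)→(2, 6): d=(-4,-8) top-left  bias=+0
    (1,3)@(3, 7): e=[8,60,4] → █
    (2,3)@(5, 7): e=[4,48,20] → █
    (3,3)@(7, 7): e=[0,36,36] → ·  [on edge]
    (6,3)@(13, 7): e=[-12,0,84] → ·  [on edge]
    (1,4)@(3, 9): e=[28,48,-4] → ·
    (2,4)@(5, 9): e=[24,36,12] → █
    (3,4)@(7, 9): e=[20,24,28] → █
    (4,4)@(9, 9): e=[16,12,44] → █
    (5,4)@(11, 9): e=[12,0,60] → ·  [on edge]
    (2,5)@(5, 11): e=[44,24,4] → █
    (4,5)@(9, 11): e=[36,0,36] → ·  [on edge]
    (2,6)@(5, 13): e=[64,12,-4] → ·
    (3,6)@(7, 13): e=[60,0,12] → ·  [on edge]
    (2,7)@(5, 15): e=[84,0,-12] → ·  [on edge]
    (1,8)@(3, 17): e=[108,0,-36] → ·  [on edge]
    (0,9)@(1, 19): e=[132,0,-60] → ·  [on edge]
  covered (7 px):
    · · · · · · ·
    · · · · · · ·
    · · · · · · ·
    · █ █ · · · ·
    · · █ █ █ · ·
    · · █ █ · · ·
    · · · · · · ·
    · · · · · · ·
    · · · · · · ·
    · · · · · · ·

Answer: [[1,3],[2,3],[2,4],[3,4],[4,4],[2,5],[3,5]]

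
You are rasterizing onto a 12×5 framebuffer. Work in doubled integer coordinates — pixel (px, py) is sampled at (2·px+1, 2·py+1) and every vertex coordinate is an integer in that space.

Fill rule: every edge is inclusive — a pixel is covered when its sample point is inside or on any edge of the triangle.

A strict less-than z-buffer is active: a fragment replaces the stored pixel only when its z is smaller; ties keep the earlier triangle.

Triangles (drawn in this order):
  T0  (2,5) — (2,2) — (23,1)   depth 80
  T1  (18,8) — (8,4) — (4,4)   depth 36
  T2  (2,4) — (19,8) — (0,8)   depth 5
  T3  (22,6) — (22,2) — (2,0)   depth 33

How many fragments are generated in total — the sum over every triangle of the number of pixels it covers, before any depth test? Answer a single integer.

T0:
  2·area = 63
  edge (2, 5)→(2, 2): d=(0,-3) inclusive
  edge (2, 2)→(23, 1): d=(21,-1) inclusive
  edge (23, 1)→(2, 5): d=(-21,4) inclusive
    (11,0)@(23, 1): e=[63,0,0] → X  [on edge]
    (1,1)@(3, 3): e=[3,22,38] → X
    (2,1)@(5, 3): e=[9,24,30] → X
    (3,1)@(7, 3): e=[15,26,22] → X
    (4,1)@(9, 3): e=[21,28,14] → X
    (5,1)@(11, 3): e=[27,30,6] → X
    (6,1)@(13, 3): e=[33,32,-2] → .
    (11,1)@(23, 3): e=[63,42,-42] → .
    (1,2)@(3, 5): e=[3,64,-4] → .
    (2,2)@(5, 5): e=[9,66,-12] → .
    (3,2)@(7, 5): e=[15,68,-20] → .
    (4,2)@(9, 5): e=[21,70,-28] → .
  covered (6 px):
    . . . . . . . . . . . X
    . X X X X X . . . . . .
    . . . . . . . . . . . .
    . . . . . . . . . . . .
    . . . . . . . . . . . .
T1:
  2·area = 16  (B↔C swapped to make it positive)
  edge (18, 8)→(4, 4): d=(-14,-4) inclusive
  edge (4, 4)→(8, 4): d=(4,0) inclusive
  edge (8, 4)→(18, 8): d=(10,4) inclusive
    (4,2)@(9, 5): e=[6,4,6] → X
    (5,2)@(11, 5): e=[14,4,-2] → .
    (4,3)@(9, 7): e=[-22,12,26] → .
    (7,3)@(15, 7): e=[2,12,2] → X
    (8,3)@(17, 7): e=[10,12,-6] → .
    (7,4)@(15, 9): e=[-26,20,22] → .
  covered (2 px):
    . . . . . . . . . . . .
    . . . . . . . . . . . .
    . . . . X . . . . . . .
    . . . . . . . X . . . .
    . . . . . . . . . . . .
T2:
  2·area = 76
  edge (2, 4)→(19, 8): d=(17,4) inclusive
  edge (19, 8)→(0, 8): d=(-19,0) inclusive
  edge (0, 8)→(2, 4): d=(2,-4) inclusive
    (1,2)@(3, 5): e=[13,57,6] → X
    (2,2)@(5, 5): e=[5,57,14] → X
    (3,2)@(7, 5): e=[-3,57,22] → .
    (0,3)@(1, 7): e=[55,19,2] → X
    (3,3)@(7, 7): e=[31,19,26] → X
    (4,3)@(9, 7): e=[23,19,34] → X
    (5,3)@(11, 7): e=[15,19,42] → X
    (6,3)@(13, 7): e=[7,19,50] → X
    (7,3)@(15, 7): e=[-1,19,58] → .
    (0,4)@(1, 9): e=[89,-19,6] → .
    (1,4)@(3, 9): e=[81,-19,14] → .
    (2,4)@(5, 9): e=[73,-19,22] → .
  covered (9 px):
    . . . . . . . . . . . .
    . . . . . . . . . . . .
    . X X . . . . . . . . .
    X X X X X X X . . . . .
    . . . . . . . . . . . .
T3:
  2·area = 80  (B↔C swapped to make it positive)
  edge (22, 6)→(2, 0): d=(-20,-6) inclusive
  edge (2, 0)→(22, 2): d=(20,2) inclusive
  edge (22, 2)→(22, 6): d=(0,4) inclusive
    (3,0)@(7, 1): e=[10,10,60] → X
    (4,0)@(9, 1): e=[22,6,52] → X
    (5,0)@(11, 1): e=[34,2,44] → X
    (6,0)@(13, 1): e=[46,-2,36] → .
    (3,1)@(7, 3): e=[-30,50,60] → .
    (4,1)@(9, 3): e=[-18,46,52] → .
    (5,1)@(11, 3): e=[-6,42,44] → .
    (6,1)@(13, 3): e=[6,38,36] → X
    (7,1)@(15, 3): e=[18,34,28] → X
    (8,1)@(17, 3): e=[30,30,20] → X
    (9,1)@(19, 3): e=[42,26,12] → X
    (10,1)@(21, 3): e=[54,22,4] → X
  covered (10 px):
    . . . X X X . . . . . .
    . . . . . . X X X X X .
    . . . . . . . . . X X .
    . . . . . . . . . . . .
    . . . . . . . . . . . .

Final: 27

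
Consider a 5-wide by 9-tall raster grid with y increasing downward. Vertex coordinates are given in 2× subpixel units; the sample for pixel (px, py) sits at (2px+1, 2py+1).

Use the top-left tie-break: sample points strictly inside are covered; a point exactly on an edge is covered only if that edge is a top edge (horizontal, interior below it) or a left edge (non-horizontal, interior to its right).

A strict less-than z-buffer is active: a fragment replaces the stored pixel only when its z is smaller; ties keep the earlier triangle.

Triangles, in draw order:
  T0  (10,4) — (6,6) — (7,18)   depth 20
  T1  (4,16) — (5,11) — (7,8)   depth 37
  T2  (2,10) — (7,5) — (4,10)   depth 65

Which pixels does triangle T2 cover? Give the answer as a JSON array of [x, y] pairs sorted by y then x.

T0:
  2·area = 50  (B↔C swapped to make it positive)
  edge (10, 4)→(7, 18): d=(-3,14) right/bottom  bias=-1
  edge (7, 18)→(6, 6): d=(-1,-12) top-left  bias=+0
  edge (6, 6)→(10, 4): d=(4,-2) top-left  bias=+0
    (4,2)@(9, 5): e=[11,37,2] → #
    (3,3)@(7, 7): e=[33,11,6] → #
    (3,4)@(7, 9): e=[27,9,14] → #
    (4,4)@(9, 9): e=[-1,33,18] → ·
    (3,5)@(7, 11): e=[21,7,22] → #
    (4,5)@(9, 11): e=[-7,31,26] → ·
    (3,6)@(7, 13): e=[15,5,30] → #
    (4,6)@(9, 13): e=[-13,29,34] → ·
    (3,7)@(7, 15): e=[9,3,38] → #
    (4,7)@(9, 15): e=[-19,27,42] → ·
    (3,8)@(7, 17): e=[3,1,46] → #
    (4,8)@(9, 17): e=[-25,25,50] → ·
  covered (8 px):
    · · · · ·
    · · · · ·
    · · · · #
    · · · # #
    · · · # ·
    · · · # ·
    · · · # ·
    · · · # ·
    · · · # ·
T1:
  2·area = 7
  edge (4, 16)→(5, 11): d=(1,-5) top-left  bias=+0
  edge (5, 11)→(7, 8): d=(2,-3) top-left  bias=+0
  edge (7, 8)→(4, 16): d=(-3,8) right/bottom  bias=-1
    (3,0)@(7, 1): e=[0,-14,21] → ·  [on edge]
    (4,2)@(9, 5): e=[14,0,-7] → ·  [on edge]
    (2,5)@(5, 11): e=[0,0,7] → #  [on edge]
    (3,5)@(7, 11): e=[10,6,-9] → ·
    (2,6)@(5, 13): e=[2,4,1] → #
    (3,6)@(7, 13): e=[12,10,-15] → ·
    (2,7)@(5, 15): e=[4,8,-5] → ·
    (0,8)@(1, 17): e=[-14,0,21] → ·  [on edge]
  covered (2 px):
    · · · · ·
    · · · · ·
    · · · · ·
    · · · · ·
    · · · · ·
    · · # · ·
    · · # · ·
    · · · · ·
    · · · · ·
T2:
  2·area = 10
  edge (2, 10)→(7, 5): d=(5,-5) top-left  bias=+0
  edge (7, 5)→(4, 10): d=(-3,5) right/bottom  bias=-1
  edge (4, 10)→(2, 10): d=(-2,0) right/bottom  bias=-1
    (4,1)@(9, 3): e=[0,-4,14] → ·  [on edge]
    (3,2)@(7, 5): e=[0,0,10] → ·  [on edge]
    (2,3)@(5, 7): e=[0,4,6] → #  [on edge]
    (3,3)@(7, 7): e=[10,-6,6] → ·
    (1,4)@(3, 9): e=[0,8,2] → #  [on edge]
    (2,4)@(5, 9): e=[10,-2,2] → ·
    (0,5)@(1, 11): e=[0,12,-2] → ·  [on edge]
    (1,5)@(3, 11): e=[10,2,-2] → ·
    (0,7)@(1, 15): e=[20,0,-10] → ·  [on edge]
  covered (2 px):
    · · · · ·
    · · · · ·
    · · · · ·
    · · # · ·
    · # · · ·
    · · · · ·
    · · · · ·
    · · · · ·
    · · · · ·

Result: [[2,3],[1,4]]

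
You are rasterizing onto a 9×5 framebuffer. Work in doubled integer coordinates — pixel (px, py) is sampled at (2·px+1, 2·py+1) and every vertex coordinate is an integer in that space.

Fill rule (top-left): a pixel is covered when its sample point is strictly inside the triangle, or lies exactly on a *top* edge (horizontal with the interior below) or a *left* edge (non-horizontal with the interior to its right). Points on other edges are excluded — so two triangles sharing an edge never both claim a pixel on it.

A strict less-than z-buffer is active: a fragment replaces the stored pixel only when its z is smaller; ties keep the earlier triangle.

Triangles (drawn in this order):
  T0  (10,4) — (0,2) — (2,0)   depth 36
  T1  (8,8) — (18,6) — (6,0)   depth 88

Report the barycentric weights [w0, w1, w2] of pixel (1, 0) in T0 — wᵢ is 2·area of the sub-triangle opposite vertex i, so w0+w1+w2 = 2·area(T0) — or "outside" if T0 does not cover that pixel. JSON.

T0:
  2·area = 24
  edge (10, 4)→(0, 2): d=(-10,-2) top-left  bias=+0
  edge (0, 2)→(2, 0): d=(2,-2) top-left  bias=+0
  edge (2, 0)→(10, 4): d=(8,4) right/bottom  bias=-1
    (0,0)@(1, 1): e=[12,0,12] → #  [on edge]
    (1,0)@(3, 1): e=[16,4,4] → #
    (2,0)@(5, 1): e=[20,8,-4] → ·
    (0,1)@(1, 3): e=[-8,4,28] → ·
    (1,1)@(3, 3): e=[-4,8,20] → ·
    (2,1)@(5, 3): e=[0,12,12] → #  [on edge]
    (3,1)@(7, 3): e=[4,16,4] → #
    (4,1)@(9, 3): e=[8,20,-4] → ·
    (2,2)@(5, 5): e=[-20,16,28] → ·
    (3,2)@(7, 5): e=[-16,20,20] → ·
    (7,2)@(15, 5): e=[0,36,-12] → ·  [on edge]
  covered (4 px):
    # # · · · · · · ·
    · · # # · · · · ·
    · · · · · · · · ·
    · · · · · · · · ·
    · · · · · · · · ·
T1:
  2·area = 84  (B↔C swapped to make it positive)
  edge (8, 8)→(6, 0): d=(-2,-8) top-left  bias=+0
  edge (6, 0)→(18, 6): d=(12,6) right/bottom  bias=-1
  edge (18, 6)→(8, 8): d=(-10,2) right/bottom  bias=-1
    (3,0)@(7, 1): e=[6,6,72] → #
    (4,0)@(9, 1): e=[22,-6,68] → ·
    (3,1)@(7, 3): e=[2,30,52] → #
    (4,1)@(9, 3): e=[18,18,48] → #
    (5,1)@(11, 3): e=[34,6,44] → #
    (6,1)@(13, 3): e=[50,-6,40] → ·
    (3,2)@(7, 5): e=[-2,54,32] → ·
    (4,2)@(9, 5): e=[14,42,28] → #
    (6,2)@(13, 5): e=[46,18,20] → #
    (7,2)@(15, 5): e=[62,6,16] → #
    (8,2)@(17, 5): e=[78,-6,12] → ·
    (4,3)@(9, 7): e=[10,66,8] → #
    (6,3)@(13, 7): e=[42,42,0] → ·  [on edge]
    (1,4)@(3, 9): e=[-42,126,0] → ·  [on edge]
  covered (10 px):
    · · · # · · · · ·
    · · · # # # · · ·
    · · · · # # # # ·
    · · · · # # · · ·
    · · · · · · · · ·

Answer: [4,4,16]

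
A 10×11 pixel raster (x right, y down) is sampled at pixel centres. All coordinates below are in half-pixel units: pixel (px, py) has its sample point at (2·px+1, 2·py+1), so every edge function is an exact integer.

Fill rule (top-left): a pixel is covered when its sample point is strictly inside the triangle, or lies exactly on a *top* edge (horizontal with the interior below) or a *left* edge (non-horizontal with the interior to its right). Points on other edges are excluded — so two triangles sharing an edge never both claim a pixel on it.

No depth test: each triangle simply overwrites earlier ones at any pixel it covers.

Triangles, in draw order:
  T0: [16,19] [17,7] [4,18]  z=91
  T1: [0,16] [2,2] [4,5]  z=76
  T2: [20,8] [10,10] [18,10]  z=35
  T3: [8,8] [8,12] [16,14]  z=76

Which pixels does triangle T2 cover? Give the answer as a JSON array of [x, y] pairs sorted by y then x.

T0:
  2·area = 145  (B↔C swapped to make it positive)
  edge (16, 19)→(4, 18): d=(-12,-1) top-left  bias=+0
  edge (4, 18)→(17, 7): d=(13,-11) top-left  bias=+0
  edge (17, 7)→(16, 19): d=(-1,12) right/bottom  bias=-1
    (8,3)@(17, 7): e=[145,0,0] → ·  [on edge]
    (7,4)@(15, 9): e=[119,4,22] → █
    (8,4)@(17, 9): e=[121,26,-2] → ·
    (6,5)@(13, 11): e=[93,8,44] → █
    (8,5)@(17, 11): e=[97,52,-4] → ·
    (5,6)@(11, 13): e=[67,12,66] → █
    (8,6)@(17, 13): e=[73,78,-6] → ·
    (4,7)@(9, 15): e=[41,16,88] → █
    (8,7)@(17, 15): e=[49,104,-8] → ·
    (3,8)@(7, 17): e=[15,20,110] → █
    (8,8)@(17, 17): e=[25,130,-10] → ·
    (3,9)@(7, 19): e=[-9,46,108] → ·
  covered (15 px):
    · · · · · · · · · ·
    · · · · · · · · · ·
    · · · · · · · · · ·
    · · · · · · · · · ·
    · · · · · · · █ · ·
    · · · · · · █ █ · ·
    · · · · · █ █ █ · ·
    · · · · █ █ █ █ · ·
    · · · █ █ █ █ █ · ·
    · · · · · · · · · ·
    · · · · · · · · · ·
T1:
  2·area = 34
  edge (0, 16)→(2, 2): d=(2,-14) top-left  bias=+0
  edge (2, 2)→(4, 5): d=(2,3) right/bottom  bias=-1
  edge (4, 5)→(0, 16): d=(-4,11) right/bottom  bias=-1
    (1,2)@(3, 5): e=[20,3,11] → █
    (2,2)@(5, 5): e=[48,-3,-11] → ·
    (1,3)@(3, 7): e=[24,7,3] → █
    (2,3)@(5, 7): e=[52,1,-19] → ·
    (0,4)@(1, 9): e=[0,17,17] → █  [on edge]
    (1,4)@(3, 9): e=[28,11,-5] → ·
    (0,5)@(1, 11): e=[4,21,9] → █
    (1,5)@(3, 11): e=[32,15,-13] → ·
    (0,6)@(1, 13): e=[8,25,1] → █
    (1,6)@(3, 13): e=[36,19,-21] → ·
    (0,7)@(1, 15): e=[12,29,-7] → ·
  covered (5 px):
    · · · · · · · · · ·
    · · · · · · · · · ·
    · █ · · · · · · · ·
    · █ · · · · · · · ·
    █ · · · · · · · · ·
    █ · · · · · · · · ·
    █ · · · · · · · · ·
    · · · · · · · · · ·
    · · · · · · · · · ·
    · · · · · · · · · ·
    · · · · · · · · · ·
T2:
  2·area = 16  (B↔C swapped to make it positive)
  edge (20, 8)→(18, 10): d=(-2,2) right/bottom  bias=-1
  edge (18, 10)→(10, 10): d=(-8,0) right/bottom  bias=-1
  edge (10, 10)→(20, 8): d=(10,-2) top-left  bias=+0
    (7,4)@(15, 9): e=[8,8,0] → █  [on edge]
    (8,4)@(17, 9): e=[4,8,4] → █
    (9,4)@(19, 9): e=[0,8,8] → ·  [on edge]
    (2,5)@(5, 11): e=[24,-8,0] → ·  [on edge]
    (7,5)@(15, 11): e=[4,-8,20] → ·
    (8,5)@(17, 11): e=[0,-8,24] → ·  [on edge]
    (7,6)@(15, 13): e=[0,-24,40] → ·  [on edge]
    (6,7)@(13, 15): e=[0,-40,56] → ·  [on edge]
    (5,8)@(11, 17): e=[0,-56,72] → ·  [on edge]
    (4,9)@(9, 19): e=[0,-72,88] → ·  [on edge]
    (3,10)@(7, 21): e=[0,-88,104] → ·  [on edge]
  covered (2 px):
    · · · · · · · · · ·
    · · · · · · · · · ·
    · · · · · · · · · ·
    · · · · · · · · · ·
    · · · · · · · █ █ ·
    · · · · · · · · · ·
    · · · · · · · · · ·
    · · · · · · · · · ·
    · · · · · · · · · ·
    · · · · · · · · · ·
    · · · · · · · · · ·
T3:
  2·area = 32  (B↔C swapped to make it positive)
  edge (8, 8)→(16, 14): d=(8,6) right/bottom  bias=-1
  edge (16, 14)→(8, 12): d=(-8,-2) top-left  bias=+0
  edge (8, 12)→(8, 8): d=(0,-4) top-left  bias=+0
    (4,4)@(9, 9): e=[2,26,4] → █
    (5,4)@(11, 9): e=[-10,30,12] → ·
    (4,5)@(9, 11): e=[18,10,4] → █
    (5,5)@(11, 11): e=[6,14,12] → █
    (6,5)@(13, 11): e=[-6,18,20] → ·
    (4,6)@(9, 13): e=[34,-6,4] → ·
    (5,6)@(11, 13): e=[22,-2,12] → ·
    (6,6)@(13, 13): e=[10,2,20] → █
    (7,6)@(15, 13): e=[-2,6,28] → ·
    (6,7)@(13, 15): e=[26,-14,20] → ·
  covered (4 px):
    · · · · · · · · · ·
    · · · · · · · · · ·
    · · · · · · · · · ·
    · · · · · · · · · ·
    · · · · █ · · · · ·
    · · · · █ █ · · · ·
    · · · · · · █ · · ·
    · · · · · · · · · ·
    · · · · · · · · · ·
    · · · · · · · · · ·
    · · · · · · · · · ·

Answer: [[7,4],[8,4]]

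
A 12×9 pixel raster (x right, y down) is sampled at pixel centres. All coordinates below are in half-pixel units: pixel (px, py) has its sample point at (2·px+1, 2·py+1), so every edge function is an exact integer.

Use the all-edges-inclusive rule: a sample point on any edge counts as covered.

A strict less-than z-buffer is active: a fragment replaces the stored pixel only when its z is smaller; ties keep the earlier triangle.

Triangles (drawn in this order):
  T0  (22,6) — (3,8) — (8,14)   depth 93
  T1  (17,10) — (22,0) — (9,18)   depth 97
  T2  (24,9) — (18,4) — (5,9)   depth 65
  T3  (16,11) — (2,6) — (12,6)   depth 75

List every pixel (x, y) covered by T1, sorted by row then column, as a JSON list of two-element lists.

T0:
  2·area = 124  (B↔C swapped to make it positive)
  edge (22, 6)→(8, 14): d=(-14,8) inclusive
  edge (8, 14)→(3, 8): d=(-5,-6) inclusive
  edge (3, 8)→(22, 6): d=(19,-2) inclusive
    (6,3)@(13, 7): e=[58,65,1] → #
    (7,3)@(15, 7): e=[42,77,5] → #
    (8,3)@(17, 7): e=[26,89,9] → #
    (9,3)@(19, 7): e=[10,101,13] → #
    (10,3)@(21, 7): e=[-6,113,17] → ·
    (2,4)@(5, 9): e=[94,7,23] → #
    (3,4)@(7, 9): e=[78,19,27] → #
    (4,4)@(9, 9): e=[62,31,31] → #
    (5,4)@(11, 9): e=[46,43,35] → #
    (8,4)@(17, 9): e=[-2,79,47] → ·
    (9,4)@(19, 9): e=[-18,91,51] → ·
    (2,5)@(5, 11): e=[66,-3,61] → ·
  covered (15 px):
    · · · · · · · · · · · ·
    · · · · · · · · · · · ·
    · · · · · · · · · · · ·
    · · · · · · # # # # · ·
    · · # # # # # # · · · ·
    · · · # # # # · · · · ·
    · · · · # · · · · · · ·
    · · · · · · · · · · · ·
    · · · · · · · · · · · ·
T1:
  2·area = 40  (B↔C swapped to make it positive)
  edge (17, 10)→(9, 18): d=(-8,8) inclusive
  edge (9, 18)→(22, 0): d=(13,-18) inclusive
  edge (22, 0)→(17, 10): d=(-5,10) inclusive
    (9,2)@(19, 5): e=[24,11,5] → #
    (10,2)@(21, 5): e=[8,47,-15] → ·
    (8,3)@(17, 7): e=[24,1,15] → #
    (9,3)@(19, 7): e=[8,37,-5] → ·
    (8,4)@(17, 9): e=[8,27,5] → #
    (9,4)@(19, 9): e=[-8,63,-15] → ·
    (7,5)@(15, 11): e=[8,17,15] → #
    (8,5)@(17, 11): e=[-8,53,-5] → ·
    (6,6)@(13, 13): e=[8,7,25] → #
    (7,6)@(15, 13): e=[-8,43,5] → ·
    (6,7)@(13, 15): e=[-8,33,15] → ·
  covered (5 px):
    · · · · · · · · · · · ·
    · · · · · · · · · · · ·
    · · · · · · · · · # · ·
    · · · · · · · · # · · ·
    · · · · · · · · # · · ·
    · · · · · · · # · · · ·
    · · · · · · # · · · · ·
    · · · · · · · · · · · ·
    · · · · · · · · · · · ·
T2:
  2·area = 95  (B↔C swapped to make it positive)
  edge (24, 9)→(5, 9): d=(-19,0) inclusive
  edge (5, 9)→(18, 4): d=(13,-5) inclusive
  edge (18, 4)→(24, 9): d=(6,5) inclusive
    (8,2)@(17, 5): e=[76,8,11] → #
    (9,2)@(19, 5): e=[76,18,1] → #
    (10,2)@(21, 5): e=[76,28,-9] → ·
    (5,3)@(11, 7): e=[38,4,53] → #
    (6,3)@(13, 7): e=[38,14,43] → #
    (7,3)@(15, 7): e=[38,24,33] → #
    (10,3)@(21, 7): e=[38,54,3] → #
    (11,3)@(23, 7): e=[38,64,-7] → ·
    (0,4)@(1, 9): e=[0,-20,115] → ·  [on edge]
    (1,4)@(3, 9): e=[0,-10,105] → ·  [on edge]
    (2,4)@(5, 9): e=[0,0,95] → #  [on edge]
    (3,4)@(7, 9): e=[0,10,85] → #  [on edge]
    (4,4)@(9, 9): e=[0,20,75] → #  [on edge]
    (5,4)@(11, 9): e=[0,30,65] → #  [on edge]
    (6,4)@(13, 9): e=[0,40,55] → #  [on edge]
    (7,4)@(15, 9): e=[0,50,45] → #  [on edge]
    (8,4)@(17, 9): e=[0,60,35] → #  [on edge]
    (9,4)@(19, 9): e=[0,70,25] → #  [on edge]
    (10,4)@(21, 9): e=[0,80,15] → #  [on edge]
    (11,4)@(23, 9): e=[0,90,5] → #  [on edge]
  covered (18 px):
    · · · · · · · · · · · ·
    · · · · · · · · · · · ·
    · · · · · · · · # # · ·
    · · · · · # # # # # # ·
    · · # # # # # # # # # #
    · · · · · · · · · · · ·
    · · · · · · · · · · · ·
    · · · · · · · · · · · ·
    · · · · · · · · · · · ·
T3:
  2·area = 50
  edge (16, 11)→(2, 6): d=(-14,-5) inclusive
  edge (2, 6)→(12, 6): d=(10,0) inclusive
  edge (12, 6)→(16, 11): d=(4,5) inclusive
    (2,3)@(5, 7): e=[1,10,39] → #
    (3,3)@(7, 7): e=[11,10,29] → #
    (4,3)@(9, 7): e=[21,10,19] → #
    (5,3)@(11, 7): e=[31,10,9] → #
    (6,3)@(13, 7): e=[41,10,-1] → ·
    (2,4)@(5, 9): e=[-27,30,47] → ·
    (3,4)@(7, 9): e=[-17,30,37] → ·
    (4,4)@(9, 9): e=[-7,30,27] → ·
    (5,4)@(11, 9): e=[3,30,17] → #
    (6,4)@(13, 9): e=[13,30,7] → #
    (7,4)@(15, 9): e=[23,30,-3] → ·
    (5,5)@(11, 11): e=[-25,50,25] → ·
  covered (6 px):
    · · · · · · · · · · · ·
    · · · · · · · · · · · ·
    · · · · · · · · · · · ·
    · · # # # # · · · · · ·
    · · · · · # # · · · · ·
    · · · · · · · · · · · ·
    · · · · · · · · · · · ·
    · · · · · · · · · · · ·
    · · · · · · · · · · · ·

Result: [[9,2],[8,3],[8,4],[7,5],[6,6]]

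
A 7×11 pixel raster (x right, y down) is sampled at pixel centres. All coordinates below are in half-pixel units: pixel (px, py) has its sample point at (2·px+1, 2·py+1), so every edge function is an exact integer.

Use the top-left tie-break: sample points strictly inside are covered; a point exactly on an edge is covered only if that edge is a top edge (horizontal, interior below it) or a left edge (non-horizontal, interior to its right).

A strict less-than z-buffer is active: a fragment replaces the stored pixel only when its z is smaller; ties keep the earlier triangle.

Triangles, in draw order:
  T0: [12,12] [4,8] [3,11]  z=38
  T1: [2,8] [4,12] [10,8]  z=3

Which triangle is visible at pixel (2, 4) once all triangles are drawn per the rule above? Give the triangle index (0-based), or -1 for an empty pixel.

T0:
  2·area = 28  (B↔C swapped to make it positive)
  edge (12, 12)→(3, 11): d=(-9,-1) top-left  bias=+0
  edge (3, 11)→(4, 8): d=(1,-3) top-left  bias=+0
  edge (4, 8)→(12, 12): d=(8,4) right/bottom  bias=-1
    (2,2)@(5, 5): e=[56,0,-28] → .  [on edge]
    (2,4)@(5, 9): e=[20,4,4] → X
    (3,4)@(7, 9): e=[22,10,-4] → .
    (1,5)@(3, 11): e=[0,0,28] → X  [on edge]
    (3,5)@(7, 11): e=[4,12,12] → X
    (4,5)@(9, 11): e=[6,18,4] → X
    (5,5)@(11, 11): e=[8,24,-4] → .
    (1,6)@(3, 13): e=[-18,2,44] → .
    (2,6)@(5, 13): e=[-16,8,36] → .
    (3,6)@(7, 13): e=[-14,14,28] → .
    (4,6)@(9, 13): e=[-12,20,20] → .
    (0,8)@(1, 17): e=[-56,0,84] → .  [on edge]
  covered (5 px):
    . . . . . . .
    . . . . . . .
    . . . . . . .
    . . . . . . .
    . . X . . . .
    . X X X X . .
    . . . . . . .
    . . . . . . .
    . . . . . . .
    . . . . . . .
    . . . . . . .
T1:
  2·area = 32  (B↔C swapped to make it positive)
  edge (2, 8)→(10, 8): d=(8,0) top-left  bias=+0
  edge (10, 8)→(4, 12): d=(-6,4) right/bottom  bias=-1
  edge (4, 12)→(2, 8): d=(-2,-4) top-left  bias=+0
    (1,4)@(3, 9): e=[8,22,2] → X
    (2,4)@(5, 9): e=[8,14,10] → X
    (3,4)@(7, 9): e=[8,6,18] → X
    (4,4)@(9, 9): e=[8,-2,26] → .
    (1,5)@(3, 11): e=[24,10,-2] → .
    (2,5)@(5, 11): e=[24,2,6] → X
    (3,5)@(7, 11): e=[24,-6,14] → .
    (2,6)@(5, 13): e=[40,-10,2] → .
  covered (4 px):
    . . . . . . .
    . . . . . . .
    . . . . . . .
    . . . . . . .
    . X X X . . .
    . . X . . . .
    . . . . . . .
    . . . . . . .
    . . . . . . .
    . . . . . . .
    . . . . . . .

Z-buffer (winner per pixel, '.' = empty):
  . . . . . . .
  . . . . . . .
  . . . . . . .
  . . . . . . .
  . 1 1 1 . . .
  . 0 1 0 0 . .
  . . . . . . .
  . . . . . . .
  . . . . . . .
  . . . . . . .
  . . . . . . .

Final: 1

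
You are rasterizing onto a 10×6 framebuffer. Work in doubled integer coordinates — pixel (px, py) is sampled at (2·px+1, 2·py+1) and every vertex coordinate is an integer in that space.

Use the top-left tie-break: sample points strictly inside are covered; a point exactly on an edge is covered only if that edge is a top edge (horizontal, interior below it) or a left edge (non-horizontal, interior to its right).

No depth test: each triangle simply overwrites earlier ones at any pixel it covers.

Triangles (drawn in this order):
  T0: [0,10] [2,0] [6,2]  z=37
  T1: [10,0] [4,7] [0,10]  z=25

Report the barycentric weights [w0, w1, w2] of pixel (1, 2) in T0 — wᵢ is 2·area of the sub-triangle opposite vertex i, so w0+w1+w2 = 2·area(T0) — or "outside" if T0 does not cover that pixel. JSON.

T0:
  2·area = 44
  edge (0, 10)→(2, 0): d=(2,-10) top-left  bias=+0
  edge (2, 0)→(6, 2): d=(4,2) right/bottom  bias=-1
  edge (6, 2)→(0, 10): d=(-6,8) right/bottom  bias=-1
    (1,0)@(3, 1): e=[12,2,30] → █
    (2,0)@(5, 1): e=[32,-2,14] → ·
    (1,1)@(3, 3): e=[16,10,18] → █
    (2,1)@(5, 3): e=[36,6,2] → █
    (3,1)@(7, 3): e=[56,2,-14] → ·
    (0,2)@(1, 5): e=[0,22,22] → █  [on edge]
    (2,2)@(5, 5): e=[40,14,-10] → ·
    (0,3)@(1, 7): e=[4,30,10] → █
    (1,3)@(3, 7): e=[24,26,-6] → ·
    (0,4)@(1, 9): e=[8,38,-2] → ·
  covered (6 px):
    · █ · · · · · · · ·
    · █ █ · · · · · · ·
    █ █ · · · · · · · ·
    █ · · · · · · · · ·
    · · · · · · · · · ·
    · · · · · · · · · ·
T1:
  2·area = 10
  edge (10, 0)→(4, 7): d=(-6,7) right/bottom  bias=-1
  edge (4, 7)→(0, 10): d=(-4,3) right/bottom  bias=-1
  edge (0, 10)→(10, 0): d=(10,-10) top-left  bias=+0
    (4,0)@(9, 1): e=[1,9,0] → █  [on edge]
    (5,0)@(11, 1): e=[-13,3,20] → ·
    (3,1)@(7, 3): e=[3,7,0] → █  [on edge]
    (4,1)@(9, 3): e=[-11,1,20] → ·
    (2,2)@(5, 5): e=[5,5,0] → █  [on edge]
    (3,2)@(7, 5): e=[-9,-1,20] → ·
    (1,3)@(3, 7): e=[7,3,0] → █  [on edge]
    (2,3)@(5, 7): e=[-7,-3,20] → ·
    (0,4)@(1, 9): e=[9,1,0] → █  [on edge]
    (1,4)@(3, 9): e=[-5,-5,20] → ·
    (0,5)@(1, 11): e=[-3,-7,20] → ·
  covered (5 px):
    · · · · █ · · · · ·
    · · · █ · · · · · ·
    · · █ · · · · · · ·
    · █ · · · · · · · ·
    █ · · · · · · · · ·
    · · · · · · · · · ·

Result: [18,6,20]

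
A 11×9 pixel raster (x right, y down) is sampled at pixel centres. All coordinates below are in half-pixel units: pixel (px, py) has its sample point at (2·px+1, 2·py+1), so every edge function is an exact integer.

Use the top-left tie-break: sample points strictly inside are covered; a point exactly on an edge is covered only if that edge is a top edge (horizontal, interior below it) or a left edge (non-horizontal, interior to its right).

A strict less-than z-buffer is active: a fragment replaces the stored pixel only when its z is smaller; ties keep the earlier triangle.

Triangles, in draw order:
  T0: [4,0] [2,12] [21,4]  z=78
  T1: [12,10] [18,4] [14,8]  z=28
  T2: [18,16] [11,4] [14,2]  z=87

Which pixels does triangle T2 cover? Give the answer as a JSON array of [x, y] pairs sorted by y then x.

T0:
  2·area = 212  (B↔C swapped to make it positive)
  edge (4, 0)→(21, 4): d=(17,4) right/bottom  bias=-1
  edge (21, 4)→(2, 12): d=(-19,8) right/bottom  bias=-1
  edge (2, 12)→(4, 0): d=(2,-12) top-left  bias=+0
    (2,0)@(5, 1): e=[13,185,14] → █
    (3,0)@(7, 1): e=[5,169,38] → █
    (4,0)@(9, 1): e=[-3,153,62] → ·
    (2,1)@(5, 3): e=[47,147,18] → █
    (4,1)@(9, 3): e=[31,115,66] → █
    (5,1)@(11, 3): e=[23,99,90] → █
    (6,1)@(13, 3): e=[15,83,114] → █
    (7,1)@(15, 3): e=[7,67,138] → █
    (8,1)@(17, 3): e=[-1,51,162] → ·
    (2,2)@(5, 5): e=[81,109,22] → █
    (8,2)@(17, 5): e=[33,13,166] → █
    (9,2)@(19, 5): e=[25,-3,190] → ·
  covered (26 px):
    · · █ █ · · · · · · ·
    · · █ █ █ █ █ █ · · ·
    · · █ █ █ █ █ █ █ · ·
    · █ █ █ █ █ █ · · · ·
    · █ █ █ █ · · · · · ·
    · █ · · · · · · · · ·
    · · · · · · · · · · ·
    · · · · · · · · · · ·
    · · · · · · · · · · ·
T1:
  degenerate (2·area = 0) — covers nothing
T2:
  2·area = 50
  edge (18, 16)→(11, 4): d=(-7,-12) top-left  bias=+0
  edge (11, 4)→(14, 2): d=(3,-2) top-left  bias=+0
  edge (14, 2)→(18, 16): d=(4,14) right/bottom  bias=-1
    (6,1)@(13, 3): e=[31,1,18] → █
    (7,1)@(15, 3): e=[55,5,-10] → ·
    (6,2)@(13, 5): e=[17,7,26] → █
    (7,2)@(15, 5): e=[41,11,-2] → ·
    (6,3)@(13, 7): e=[3,13,34] → █
    (7,3)@(15, 7): e=[27,17,6] → █
    (8,3)@(17, 7): e=[51,21,-22] → ·
    (6,4)@(13, 9): e=[-11,19,42] → ·
    (7,4)@(15, 9): e=[13,23,14] → █
    (8,4)@(17, 9): e=[37,27,-14] → ·
    (7,5)@(15, 11): e=[-1,29,22] → ·
    (8,6)@(17, 13): e=[9,39,2] → █
  covered (6 px):
    · · · · · · · · · · ·
    · · · · · · █ · · · ·
    · · · · · · █ · · · ·
    · · · · · · █ █ · · ·
    · · · · · · · █ · · ·
    · · · · · · · · · · ·
    · · · · · · · · █ · ·
    · · · · · · · · · · ·
    · · · · · · · · · · ·

Result: [[6,1],[6,2],[6,3],[7,3],[7,4],[8,6]]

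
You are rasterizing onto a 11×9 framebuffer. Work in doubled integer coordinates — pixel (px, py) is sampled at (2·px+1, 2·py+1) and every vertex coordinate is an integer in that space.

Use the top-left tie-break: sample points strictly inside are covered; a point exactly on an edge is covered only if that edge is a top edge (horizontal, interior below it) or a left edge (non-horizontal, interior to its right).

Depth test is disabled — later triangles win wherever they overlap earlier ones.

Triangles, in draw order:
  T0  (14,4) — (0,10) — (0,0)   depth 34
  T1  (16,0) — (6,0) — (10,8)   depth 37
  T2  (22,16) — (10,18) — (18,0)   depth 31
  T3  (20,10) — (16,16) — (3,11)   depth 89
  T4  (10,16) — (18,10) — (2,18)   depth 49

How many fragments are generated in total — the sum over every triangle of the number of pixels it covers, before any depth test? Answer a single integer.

T0:
  2·area = 140
  edge (14, 4)→(0, 10): d=(-14,6) right/bottom  bias=-1
  edge (0, 10)→(0, 0): d=(0,-10) top-left  bias=+0
  edge (0, 0)→(14, 4): d=(14,4) right/bottom  bias=-1
    (0,0)@(1, 1): e=[120,10,10] → █
    (1,0)@(3, 1): e=[108,30,2] → █
    (2,0)@(5, 1): e=[96,50,-6] → ·
    (10,0)@(21, 1): e=[0,210,-70] → ·  [on edge]
    (0,1)@(1, 3): e=[92,10,38] → █
    (2,1)@(5, 3): e=[68,50,22] → █
    (3,1)@(7, 3): e=[56,70,14] → █
    (4,1)@(9, 3): e=[44,90,6] → █
    (5,1)@(11, 3): e=[32,110,-2] → ·
    (0,2)@(1, 5): e=[64,10,66] → █
    (5,2)@(11, 5): e=[4,110,26] → █
    (6,2)@(13, 5): e=[-8,130,18] → ·
    (3,3)@(7, 7): e=[0,70,70] → ·  [on edge]
  covered (17 px):
    █ █ · · · · · · · · ·
    █ █ █ █ █ · · · · · ·
    █ █ █ █ █ █ · · · · ·
    █ █ █ · · · · · · · ·
    █ · · · · · · · · · ·
    · · · · · · · · · · ·
    · · · · · · · · · · ·
    · · · · · · · · · · ·
    · · · · · · · · · · ·
T1:
  2·area = 80  (B↔C swapped to make it positive)
  edge (16, 0)→(10, 8): d=(-6,8) right/bottom  bias=-1
  edge (10, 8)→(6, 0): d=(-4,-8) top-left  bias=+0
  edge (6, 0)→(16, 0): d=(10,0) top-left  bias=+0
    (3,0)@(7, 1): e=[66,4,10] → █
    (4,0)@(9, 1): e=[50,20,10] → █
    (5,0)@(11, 1): e=[34,36,10] → █
    (6,0)@(13, 1): e=[18,52,10] → █
    (7,0)@(15, 1): e=[2,68,10] → █
    (8,0)@(17, 1): e=[-14,84,10] → ·
    (3,1)@(7, 3): e=[54,-4,30] → ·
    (4,1)@(9, 3): e=[38,12,30] → █
    (7,1)@(15, 3): e=[-10,60,30] → ·
    (4,2)@(9, 5): e=[26,4,50] → █
    (6,2)@(13, 5): e=[-6,36,50] → ·
    (4,3)@(9, 7): e=[14,-4,70] → ·
  covered (10 px):
    · · · █ █ █ █ █ · · ·
    · · · · █ █ █ · · · ·
    · · · · █ █ · · · · ·
    · · · · · · · · · · ·
    · · · · · · · · · · ·
    · · · · · · · · · · ·
    · · · · · · · · · · ·
    · · · · · · · · · · ·
    · · · · · · · · · · ·
T2:
  2·area = 200
  edge (22, 16)→(10, 18): d=(-12,2) right/bottom  bias=-1
  edge (10, 18)→(18, 0): d=(8,-18) top-left  bias=+0
  edge (18, 0)→(22, 16): d=(4,16) right/bottom  bias=-1
    (8,1)@(17, 3): e=[166,6,28] → █
    (9,1)@(19, 3): e=[162,42,-4] → ·
    (8,2)@(17, 5): e=[142,22,36] → █
    (9,2)@(19, 5): e=[138,58,4] → █
    (10,2)@(21, 5): e=[134,94,-28] → ·
    (7,3)@(15, 7): e=[122,2,76] → █
    (10,3)@(21, 7): e=[110,110,-20] → ·
    (7,4)@(15, 9): e=[98,18,84] → █
    (10,4)@(21, 9): e=[86,126,-12] → ·
    (7,5)@(15, 11): e=[74,34,92] → █
    (10,5)@(21, 11): e=[62,142,-4] → ·
    (6,6)@(13, 13): e=[54,14,132] → █
  covered (25 px):
    · · · · · · · · · · ·
    · · · · · · · · █ · ·
    · · · · · · · · █ █ ·
    · · · · · · · █ █ █ ·
    · · · · · · · █ █ █ ·
    · · · · · · · █ █ █ ·
    · · · · · · █ █ █ █ █
    · · · · · · █ █ █ █ █
    · · · · · █ █ █ · · ·
T3:
  2·area = 98
  edge (20, 10)→(16, 16): d=(-4,6) right/bottom  bias=-1
  edge (16, 16)→(3, 11): d=(-13,-5) top-left  bias=+0
  edge (3, 11)→(20, 10): d=(17,-1) top-left  bias=+0
    (1,5)@(3, 11): e=[98,0,0] → █  [on edge]
    (2,5)@(5, 11): e=[86,10,2] → █
    (3,5)@(7, 11): e=[74,20,4] → █
    (4,5)@(9, 11): e=[62,30,6] → █
    (5,5)@(11, 11): e=[50,40,8] → █
    (6,5)@(13, 11): e=[38,50,10] → █
    (7,5)@(15, 11): e=[26,60,12] → █
    (8,5)@(17, 11): e=[14,70,14] → █
    (9,5)@(19, 11): e=[2,80,16] → █
    (10,5)@(21, 11): e=[-10,90,18] → ·
    (1,6)@(3, 13): e=[90,-26,34] → ·
    (2,6)@(5, 13): e=[78,-16,36] → ·
  covered (15 px):
    · · · · · · · · · · ·
    · · · · · · · · · · ·
    · · · · · · · · · · ·
    · · · · · · · · · · ·
    · · · · · · · · · · ·
    · █ █ █ █ █ █ █ █ █ ·
    · · · · █ █ █ █ █ · ·
    · · · · · · · █ · · ·
    · · · · · · · · · · ·
T4:
  2·area = 32  (B↔C swapped to make it positive)
  edge (10, 16)→(2, 18): d=(-8,2) right/bottom  bias=-1
  edge (2, 18)→(18, 10): d=(16,-8) top-left  bias=+0
  edge (18, 10)→(10, 16): d=(-8,6) right/bottom  bias=-1
    (6,6)@(13, 13): e=[18,8,6] → █
    (7,6)@(15, 13): e=[14,24,-6] → ·
    (4,7)@(9, 15): e=[10,8,14] → █
    (5,7)@(11, 15): e=[6,24,2] → █
    (6,7)@(13, 15): e=[2,40,-10] → ·
    (2,8)@(5, 17): e=[2,8,22] → █
    (3,8)@(7, 17): e=[-2,24,10] → ·
    (4,8)@(9, 17): e=[-6,40,-2] → ·
    (5,8)@(11, 17): e=[-10,56,-14] → ·
  covered (4 px):
    · · · · · · · · · · ·
    · · · · · · · · · · ·
    · · · · · · · · · · ·
    · · · · · · · · · · ·
    · · · · · · · · · · ·
    · · · · · · · · · · ·
    · · · · · · █ · · · ·
    · · · · █ █ · · · · ·
    · · █ · · · · · · · ·

Answer: 71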